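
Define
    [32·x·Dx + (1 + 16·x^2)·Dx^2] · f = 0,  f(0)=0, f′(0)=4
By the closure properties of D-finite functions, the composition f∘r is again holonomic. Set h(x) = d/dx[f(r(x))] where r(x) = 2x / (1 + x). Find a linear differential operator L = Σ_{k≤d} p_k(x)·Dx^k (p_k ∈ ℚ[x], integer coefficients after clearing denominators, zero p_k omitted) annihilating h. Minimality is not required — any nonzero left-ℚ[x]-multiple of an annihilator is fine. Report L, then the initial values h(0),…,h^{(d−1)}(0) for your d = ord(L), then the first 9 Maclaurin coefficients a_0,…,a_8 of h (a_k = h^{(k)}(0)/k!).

f: a_k = 0, 4, 0, -64/3, 0, 1024/5, 0, -16384/7, 0, …
h₀=f(r): pull back L_f along r ⇒ L₀.
Derive L from L₀ (diff closure).
L = (2 + 130·x) + (1 + 2·x + 65·x^2)·Dx  (order 1).
h: a_k = 8, -16, -488, 2016, 27688, -186416, -1426888, 14970816, 62806088, …
ICs: h(0) = 8.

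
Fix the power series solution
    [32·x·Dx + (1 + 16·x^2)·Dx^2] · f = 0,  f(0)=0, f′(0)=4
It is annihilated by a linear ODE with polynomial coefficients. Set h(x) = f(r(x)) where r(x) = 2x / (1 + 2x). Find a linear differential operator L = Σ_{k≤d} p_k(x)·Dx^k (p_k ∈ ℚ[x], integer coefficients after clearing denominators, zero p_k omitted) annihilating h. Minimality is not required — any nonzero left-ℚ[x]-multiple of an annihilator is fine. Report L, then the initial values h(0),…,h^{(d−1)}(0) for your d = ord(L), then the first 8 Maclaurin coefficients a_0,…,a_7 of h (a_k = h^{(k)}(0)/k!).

f: a_k = 0, 4, 0, -64/3, 0, 1024/5, 0, -16384/7, …
Change of var in L_f (x↦r) gives L₀.
L = (4 + 136·x)·Dx + (1 + 4·x + 68·x^2)·Dx^2  (order 2).
h: a_k = 0, 8, -16, -416/3, 960, 12928/5, -156416/3, 372224/7, …
ICs: h(0) = 0, h′(0) = 8.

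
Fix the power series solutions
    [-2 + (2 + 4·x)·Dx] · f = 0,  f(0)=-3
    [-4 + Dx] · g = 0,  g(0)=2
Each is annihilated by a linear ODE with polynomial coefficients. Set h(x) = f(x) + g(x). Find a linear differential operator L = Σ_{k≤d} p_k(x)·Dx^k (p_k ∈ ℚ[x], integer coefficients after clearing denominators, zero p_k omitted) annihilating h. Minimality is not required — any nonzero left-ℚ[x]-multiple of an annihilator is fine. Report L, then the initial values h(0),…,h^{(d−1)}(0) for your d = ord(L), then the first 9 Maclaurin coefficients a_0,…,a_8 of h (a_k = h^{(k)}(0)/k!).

f: a_k = -3, -3, 3/2, -3/2, 15/8, -21/8, 63/16, -99/16, 1287/128, …
g: a_k = 2, 8, 16, 64/3, 64/3, 256/15, 512/45, 2048/315, 1024/315, …
Weyl lclm of L_f,L_g ⇒ L₀ (ord ≤ 2).
L = (20 + 32·x) + (-17 - 64·x - 64·x^2)·Dx + (3 + 14·x + 16·x^2)·Dx^2  (order 2).
h: a_k = -1, 5, 35/2, 119/6, 557/24, 1733/120, 11027/720, 1583/5040, 536477/40320, …
ICs: h(0) = -1, h′(0) = 5.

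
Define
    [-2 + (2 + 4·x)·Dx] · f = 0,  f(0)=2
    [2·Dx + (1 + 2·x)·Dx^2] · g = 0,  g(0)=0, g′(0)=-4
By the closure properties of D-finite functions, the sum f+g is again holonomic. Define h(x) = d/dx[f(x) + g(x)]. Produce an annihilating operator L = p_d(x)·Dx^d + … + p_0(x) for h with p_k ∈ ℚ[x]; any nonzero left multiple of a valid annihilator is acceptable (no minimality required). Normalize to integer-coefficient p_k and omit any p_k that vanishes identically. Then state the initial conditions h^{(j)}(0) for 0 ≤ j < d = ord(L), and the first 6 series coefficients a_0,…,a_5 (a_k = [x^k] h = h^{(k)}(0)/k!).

L = 2 + (5 + 10·x)·Dx + (1 + 4·x + 4·x^2)·Dx^2  (order 2).
h: a_k = -2, 6, -13, 27, -221/4, 449/4, …
ICs: h(0) = -2, h′(0) = 6.

f: a_k = 2, 2, -1, 1, -5/4, 7/4, …
g: a_k = 0, -4, 4, -16/3, 8, -64/5, …
L₀ := lclm(L_f,L_g); ord L₀ ≤ 1+2.
Differentiate: ansatz ord ≤ ord L₀ ⇒ L.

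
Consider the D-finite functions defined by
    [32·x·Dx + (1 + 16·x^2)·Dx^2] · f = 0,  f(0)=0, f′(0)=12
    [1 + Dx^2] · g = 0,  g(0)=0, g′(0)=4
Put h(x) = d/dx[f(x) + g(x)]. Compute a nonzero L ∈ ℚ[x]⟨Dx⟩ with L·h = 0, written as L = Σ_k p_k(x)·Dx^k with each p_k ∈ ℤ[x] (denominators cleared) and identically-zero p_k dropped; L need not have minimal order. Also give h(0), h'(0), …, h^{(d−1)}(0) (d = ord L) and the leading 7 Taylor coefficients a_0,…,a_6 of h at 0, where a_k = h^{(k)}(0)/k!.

L = (-6112·x + 99328·x^3 + 8192·x^5) + (-31 + 1072·x^2 + 25344·x^4 + 4096·x^6)·Dx + (-6112·x + 99328·x^3 + 8192·x^5)·Dx^2 + (-31 + 1072·x^2 + 25344·x^4 + 4096·x^6)·Dx^3  (order 3).
h: a_k = 16, 0, -194, 0, 18433/6, 0, -8847361/180, …
ICs: h(0) = 16, h′(0) = 0, h′′(0) = -388.

f: a_k = 0, 12, 0, -64, 0, 3072/5, 0, …
g: a_k = 0, 4, 0, -2/3, 0, 1/30, 0, …
h₀=f+g: left-lcm gives L₀, ord ≤ 4.
h=h₀': d/dx-closure on L₀ ⇒ L.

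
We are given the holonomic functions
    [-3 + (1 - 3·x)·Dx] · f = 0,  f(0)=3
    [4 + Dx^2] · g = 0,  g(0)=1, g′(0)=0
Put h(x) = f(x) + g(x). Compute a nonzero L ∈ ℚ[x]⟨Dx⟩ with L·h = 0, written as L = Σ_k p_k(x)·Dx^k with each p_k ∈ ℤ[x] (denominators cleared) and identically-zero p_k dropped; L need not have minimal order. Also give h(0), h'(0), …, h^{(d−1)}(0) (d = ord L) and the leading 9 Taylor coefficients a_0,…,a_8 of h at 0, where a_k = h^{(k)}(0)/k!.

L = (348 - 144·x + 216·x^2) + (-44 + 180·x - 216·x^2 + 216·x^3)·Dx + (87 - 36·x + 54·x^2)·Dx^2 + (-11 + 45·x - 54·x^2 + 54·x^3)·Dx^3  (order 3).
h: a_k = 4, 9, 25, 81, 731/3, 729, 98411/45, 6561, 6200147/315, …
ICs: h(0) = 4, h′(0) = 9, h′′(0) = 50.

f: a_k = 3, 9, 27, 81, 243, 729, 2187, 6561, 19683, …
g: a_k = 1, 0, -2, 0, 2/3, 0, -4/45, 0, 2/315, …
f+g: L₀ = lclm(L_f,L_g), ord ≤ 1+2.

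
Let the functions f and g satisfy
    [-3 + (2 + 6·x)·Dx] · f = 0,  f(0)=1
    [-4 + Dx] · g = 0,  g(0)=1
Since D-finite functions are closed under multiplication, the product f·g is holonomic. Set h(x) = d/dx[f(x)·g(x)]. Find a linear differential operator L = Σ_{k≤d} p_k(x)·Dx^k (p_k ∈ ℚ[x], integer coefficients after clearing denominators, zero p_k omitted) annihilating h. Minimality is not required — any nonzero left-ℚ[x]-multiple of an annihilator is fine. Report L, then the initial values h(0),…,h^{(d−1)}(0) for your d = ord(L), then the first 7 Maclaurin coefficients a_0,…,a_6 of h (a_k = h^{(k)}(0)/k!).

L = (103 + 528·x + 576·x^2) + (-22 - 114·x - 144·x^2)·Dx  (order 1).
h: a_k = 11/2, 103/4, 953/16, 8161/96, 76883/768, 497863/7680, 9695729/92160, …
ICs: h(0) = 11/2.

f: a_k = 1, 3/2, -9/8, 27/16, -405/128, 1701/256, -15309/1024, …
g: a_k = 1, 4, 8, 32/3, 32/3, 128/15, 256/45, …
Sym-product of L_f,L_g gives L₀ (≤ ord 1).
Differentiate: ansatz ord ≤ ord L₀ ⇒ L.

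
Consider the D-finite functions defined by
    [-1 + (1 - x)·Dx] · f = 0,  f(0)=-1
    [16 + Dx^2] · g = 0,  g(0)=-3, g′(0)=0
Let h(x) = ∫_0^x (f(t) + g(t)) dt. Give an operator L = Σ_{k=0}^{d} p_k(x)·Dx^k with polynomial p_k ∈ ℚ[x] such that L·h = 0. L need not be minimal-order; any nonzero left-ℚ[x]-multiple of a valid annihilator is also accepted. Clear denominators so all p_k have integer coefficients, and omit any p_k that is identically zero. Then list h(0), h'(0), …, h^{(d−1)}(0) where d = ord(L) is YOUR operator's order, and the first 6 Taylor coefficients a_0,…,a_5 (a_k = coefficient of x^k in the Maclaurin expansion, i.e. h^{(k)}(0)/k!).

f: a_k = -1, -1, -1, -1, -1, -1, …
g: a_k = -3, 0, 24, 0, -32, 0, …
f+g: L₀ = lclm(L_f,L_g), ord ≤ 1+2.
∫: right-multiply L₀ by Dx.
L = (176 - 256·x + 128·x^2)·Dx + (-144 + 400·x - 384·x^2 + 128·x^3)·Dx^2 + (11 - 16·x + 8·x^2)·Dx^3 + (-9 + 25·x - 24·x^2 + 8·x^3)·Dx^4  (order 4).
h: a_k = 0, -4, -1/2, 23/3, -1/4, -33/5, …
ICs: h(0) = 0, h′(0) = -4, h′′(0) = -1, h′′′(0) = 46.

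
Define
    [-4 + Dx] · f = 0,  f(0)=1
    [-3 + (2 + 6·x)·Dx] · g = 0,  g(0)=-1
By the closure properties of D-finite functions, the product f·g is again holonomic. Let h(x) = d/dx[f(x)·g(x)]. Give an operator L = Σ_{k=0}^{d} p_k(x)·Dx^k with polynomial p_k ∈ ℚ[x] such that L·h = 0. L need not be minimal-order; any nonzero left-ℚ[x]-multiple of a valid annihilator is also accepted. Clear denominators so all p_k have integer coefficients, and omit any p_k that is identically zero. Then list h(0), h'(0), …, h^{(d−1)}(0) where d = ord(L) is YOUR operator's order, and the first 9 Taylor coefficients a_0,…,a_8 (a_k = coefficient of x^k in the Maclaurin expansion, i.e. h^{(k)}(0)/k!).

f: a_k = 1, 4, 8, 32/3, 32/3, 128/15, 256/45, 1024/315, 512/315, …
g: a_k = -1, -3/2, 9/8, -27/16, 405/128, -1701/256, 15309/1024, -72171/2048, 2814669/32768, …
h₀=f·g: eliminate ⇒ L₀, order ≤ 1·1.
Differentiate: ansatz ord ≤ ord L₀ ⇒ L.
L = (103 + 528·x + 576·x^2) + (-22 - 114·x - 144·x^2)·Dx  (order 1).
h: a_k = -11/2, -103/4, -953/16, -8161/96, -76883/768, -497863/7680, -9695729/92160, 133285631/1290240, -8654728283/20643840, …
ICs: h(0) = -11/2.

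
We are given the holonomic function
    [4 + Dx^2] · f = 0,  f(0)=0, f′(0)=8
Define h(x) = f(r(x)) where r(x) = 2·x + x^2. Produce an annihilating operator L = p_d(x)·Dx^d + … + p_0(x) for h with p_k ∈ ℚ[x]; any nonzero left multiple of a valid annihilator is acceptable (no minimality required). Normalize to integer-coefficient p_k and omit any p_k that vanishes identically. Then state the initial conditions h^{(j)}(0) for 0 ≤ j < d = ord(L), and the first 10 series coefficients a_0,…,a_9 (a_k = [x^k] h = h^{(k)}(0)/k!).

f: a_k = 0, 8, 0, -16/3, 0, 16/15, 0, -32/315, 0, 16/2835, …
f∘r: x↦r, Dx↦Dx/r' in L_f ⇒ L₀.
L = (16 + 48·x + 48·x^2 + 16·x^3) - Dx + (1 + x)·Dx^2  (order 2).
h: a_k = 0, 16, 8, -128/3, -64, 32/15, 80, 22784/315, -128/45, -155104/2835, …
ICs: h(0) = 0, h′(0) = 16.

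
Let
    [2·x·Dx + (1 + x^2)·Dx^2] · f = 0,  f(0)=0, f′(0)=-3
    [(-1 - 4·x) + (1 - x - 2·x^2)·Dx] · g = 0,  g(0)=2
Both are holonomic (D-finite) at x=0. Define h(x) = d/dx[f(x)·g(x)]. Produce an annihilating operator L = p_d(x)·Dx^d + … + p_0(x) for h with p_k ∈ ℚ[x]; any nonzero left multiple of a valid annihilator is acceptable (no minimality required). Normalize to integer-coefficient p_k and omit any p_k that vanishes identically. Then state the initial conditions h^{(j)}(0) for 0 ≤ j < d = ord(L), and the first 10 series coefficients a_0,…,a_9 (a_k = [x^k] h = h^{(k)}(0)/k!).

f: a_k = 0, -3, 0, 1, 0, -3/5, 0, 3/7, 0, -1/3, …
g: a_k = 2, 2, 6, 10, 22, 42, 86, 170, 342, 682, …
Sym-product of L_f,L_g gives L₀ (≤ ord 2).
Differentiate: ansatz ord ≤ ord L₀ ⇒ L.
L = (18 + 90·x^2 + 48·x^3 + 144·x^4) + (7 + 30·x + 27·x^2 + 82·x^3 + 48·x^4 + 96·x^5)·Dx + (-2 + x - 3·x^2 + 9·x^3 + 11·x^4 + 8·x^5 + 12·x^6)·Dx^2  (order 2).
h: a_k = -6, -12, -48, -112, -306, -3516/5, -8356/5, -26496/7, -299658/35, -398492/21, …
ICs: h(0) = -6, h′(0) = -12.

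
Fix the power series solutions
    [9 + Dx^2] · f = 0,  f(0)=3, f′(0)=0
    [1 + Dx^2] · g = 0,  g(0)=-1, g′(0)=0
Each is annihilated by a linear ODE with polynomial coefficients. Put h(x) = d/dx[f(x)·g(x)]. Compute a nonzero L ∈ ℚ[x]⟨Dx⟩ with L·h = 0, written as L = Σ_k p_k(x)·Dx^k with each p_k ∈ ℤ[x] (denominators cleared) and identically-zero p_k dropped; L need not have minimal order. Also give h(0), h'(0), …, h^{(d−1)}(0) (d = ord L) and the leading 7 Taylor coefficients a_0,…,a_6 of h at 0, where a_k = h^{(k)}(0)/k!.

L = 64 + 20·Dx^2 + Dx^4  (order 4).
h: a_k = 0, 30, 0, -68, 0, 52, 0, …
ICs: h(0) = 0, h′(0) = 30, h′′(0) = 0, h′′′(0) = -408.

f: a_k = 3, 0, -27/2, 0, 81/8, 0, -243/80, …
g: a_k = -1, 0, 1/2, 0, -1/24, 0, 1/720, …
L₀ := L_f ⊗_s L_g (sym. prod.), ord ≤ 4.
Differentiate: ansatz ord ≤ ord L₀ ⇒ L.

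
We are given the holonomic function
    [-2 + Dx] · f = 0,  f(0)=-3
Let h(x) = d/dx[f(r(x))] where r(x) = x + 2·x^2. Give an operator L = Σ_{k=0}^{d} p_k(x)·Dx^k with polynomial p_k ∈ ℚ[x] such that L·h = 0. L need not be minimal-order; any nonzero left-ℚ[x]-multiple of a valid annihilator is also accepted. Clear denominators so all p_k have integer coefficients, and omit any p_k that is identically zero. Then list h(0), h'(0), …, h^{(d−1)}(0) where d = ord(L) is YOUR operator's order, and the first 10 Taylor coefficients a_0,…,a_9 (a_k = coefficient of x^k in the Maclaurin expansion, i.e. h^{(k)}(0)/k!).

f: a_k = -3, -6, -6, -4, -2, -4/5, -4/15, -8/105, -2/105, -4/945, …
Substitute x→r, Dx→(1/r')Dx; clear ⇒ L₀.
h₀' ⇒ L via d/dx closure of L₀.
L = (6 + 16·x + 32·x^2) + (-1 - 4·x)·Dx  (order 1).
h: a_k = -6, -36, -84, -200, -324, -2648/5, -10424/15, -31664/35, -21428/21, -152744/135, …
ICs: h(0) = -6.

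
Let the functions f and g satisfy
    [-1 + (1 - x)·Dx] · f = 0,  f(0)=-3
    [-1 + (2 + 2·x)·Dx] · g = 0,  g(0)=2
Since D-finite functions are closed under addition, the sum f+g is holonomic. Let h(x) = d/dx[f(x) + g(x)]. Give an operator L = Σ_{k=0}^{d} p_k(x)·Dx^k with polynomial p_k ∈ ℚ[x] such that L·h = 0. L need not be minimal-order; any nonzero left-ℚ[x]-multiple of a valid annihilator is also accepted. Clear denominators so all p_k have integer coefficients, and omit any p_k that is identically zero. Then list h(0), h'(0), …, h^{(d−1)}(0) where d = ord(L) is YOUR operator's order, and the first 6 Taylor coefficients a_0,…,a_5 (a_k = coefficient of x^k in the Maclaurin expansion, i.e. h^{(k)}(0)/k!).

L = (-18 - 6·x) + (-21 - 54·x - 21·x^2)·Dx + (10 + 6·x - 10·x^2 - 6·x^3)·Dx^2  (order 2).
h: a_k = -2, -13/2, -69/8, -197/16, -1885/128, -4671/256, …
ICs: h(0) = -2, h′(0) = -13/2.

f: a_k = -3, -3, -3, -3, -3, -3, …
g: a_k = 2, 1, -1/4, 1/8, -5/64, 7/128, …
h₀=f+g: left-lcm gives L₀, ord ≤ 2.
h₀' ⇒ L via d/dx closure of L₀.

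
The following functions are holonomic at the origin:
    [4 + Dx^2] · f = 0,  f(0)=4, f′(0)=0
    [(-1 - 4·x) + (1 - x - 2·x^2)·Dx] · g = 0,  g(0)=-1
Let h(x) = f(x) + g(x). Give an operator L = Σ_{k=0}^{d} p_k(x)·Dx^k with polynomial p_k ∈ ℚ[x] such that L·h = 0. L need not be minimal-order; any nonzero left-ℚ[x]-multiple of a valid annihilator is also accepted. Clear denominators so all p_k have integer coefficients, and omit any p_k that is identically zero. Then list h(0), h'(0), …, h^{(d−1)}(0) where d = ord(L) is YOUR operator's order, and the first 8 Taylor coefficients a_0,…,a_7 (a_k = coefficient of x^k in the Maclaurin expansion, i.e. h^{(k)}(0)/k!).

f: a_k = 4, 0, -8, 0, 8/3, 0, -16/45, 0, …
g: a_k = -1, -1, -3, -5, -11, -21, -43, -85, …
f+g: L₀ = lclm(L_f,L_g), ord ≤ 2+1.
L = (-68 - 304·x - 200·x^2 - 320·x^3 - 160·x^4 - 128·x^5) + (20 - 12·x - 24·x^2 - 8·x^3 - 48·x^4 - 96·x^5 - 64·x^6)·Dx + (-17 - 76·x - 50·x^2 - 80·x^3 - 40·x^4 - 32·x^5)·Dx^2 + (5 - 3·x - 6·x^2 - 2·x^3 - 12·x^4 - 24·x^5 - 16·x^6)·Dx^3  (order 3).
h: a_k = 3, -1, -11, -5, -25/3, -21, -1951/45, -85, …
ICs: h(0) = 3, h′(0) = -1, h′′(0) = -22.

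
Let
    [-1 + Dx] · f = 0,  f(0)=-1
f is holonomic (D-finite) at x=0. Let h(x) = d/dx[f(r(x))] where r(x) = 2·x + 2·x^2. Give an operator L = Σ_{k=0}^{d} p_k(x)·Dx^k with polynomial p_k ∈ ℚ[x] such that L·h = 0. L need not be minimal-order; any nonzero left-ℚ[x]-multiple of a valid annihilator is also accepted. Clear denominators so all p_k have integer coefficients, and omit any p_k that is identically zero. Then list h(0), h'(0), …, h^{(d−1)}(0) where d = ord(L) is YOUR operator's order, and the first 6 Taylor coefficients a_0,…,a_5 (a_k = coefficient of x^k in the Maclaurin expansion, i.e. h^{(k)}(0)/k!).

L = (4 + 8·x + 8·x^2) + (-1 - 2·x)·Dx  (order 1).
h: a_k = -2, -8, -16, -80/3, -104/3, -608/15, …
ICs: h(0) = -2.

f: a_k = -1, -1, -1/2, -1/6, -1/24, -1/120, …
h₀=f(r): pull back L_f along r ⇒ L₀.
Derive L from L₀ (diff closure).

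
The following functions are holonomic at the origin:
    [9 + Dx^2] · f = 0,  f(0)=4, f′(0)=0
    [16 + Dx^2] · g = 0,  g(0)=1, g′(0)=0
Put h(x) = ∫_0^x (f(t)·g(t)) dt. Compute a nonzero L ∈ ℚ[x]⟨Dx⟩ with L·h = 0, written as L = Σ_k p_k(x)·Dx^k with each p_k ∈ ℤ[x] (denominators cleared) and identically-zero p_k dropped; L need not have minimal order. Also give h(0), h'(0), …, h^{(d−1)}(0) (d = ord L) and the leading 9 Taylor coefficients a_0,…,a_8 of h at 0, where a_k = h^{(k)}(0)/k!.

f: a_k = 4, 0, -18, 0, 27/2, 0, -81/20, 0, 729/1120, …
g: a_k = 1, 0, -8, 0, 32/3, 0, -256/45, 0, 512/315, …
L₀ := L_f ⊗_s L_g (sym. prod.), ord ≤ 4.
h=∫h₀ ⇒ L = L₀·Dx.
L = 49·Dx + 50·Dx^3 + Dx^5  (order 5).
h: a_k = 0, 4, 0, -50/3, 0, 1201/30, 0, -11765/252, 0, …
ICs: h(0) = 0, h′(0) = 4, h′′(0) = 0, h′′′(0) = -100, h′′′′(0) = 0.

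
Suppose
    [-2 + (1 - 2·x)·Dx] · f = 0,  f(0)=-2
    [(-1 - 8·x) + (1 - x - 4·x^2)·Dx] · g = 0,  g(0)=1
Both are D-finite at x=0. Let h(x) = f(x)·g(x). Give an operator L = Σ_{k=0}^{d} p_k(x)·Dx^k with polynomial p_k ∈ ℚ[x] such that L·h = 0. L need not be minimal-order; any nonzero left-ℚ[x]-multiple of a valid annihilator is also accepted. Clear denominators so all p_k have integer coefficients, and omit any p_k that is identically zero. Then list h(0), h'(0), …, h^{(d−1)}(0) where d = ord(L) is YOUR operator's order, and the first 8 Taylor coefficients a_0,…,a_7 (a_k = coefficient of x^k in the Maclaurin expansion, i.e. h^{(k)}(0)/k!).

L = (-3 - 4·x + 24·x^2) + (1 - 3·x - 2·x^2 + 8·x^3)·Dx  (order 1).
h: a_k = -2, -6, -22, -62, -182, -494, -1350, -3582, …
ICs: h(0) = -2.

f: a_k = -2, -4, -8, -16, -32, -64, -128, -256, …
g: a_k = 1, 1, 5, 9, 29, 65, 181, 441, …
Sym-product of L_f,L_g gives L₀ (≤ ord 1).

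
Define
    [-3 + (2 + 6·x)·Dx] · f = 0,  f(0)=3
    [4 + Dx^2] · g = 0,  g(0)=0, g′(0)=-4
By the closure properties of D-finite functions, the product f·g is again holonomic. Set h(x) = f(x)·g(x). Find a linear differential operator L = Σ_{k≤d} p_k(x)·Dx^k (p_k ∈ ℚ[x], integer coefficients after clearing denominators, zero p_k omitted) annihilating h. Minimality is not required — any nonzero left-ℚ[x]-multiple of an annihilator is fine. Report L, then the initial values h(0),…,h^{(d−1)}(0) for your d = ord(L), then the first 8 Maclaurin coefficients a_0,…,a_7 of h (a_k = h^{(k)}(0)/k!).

L = (43 + 96·x + 144·x^2) + (-12 - 36·x)·Dx + (4 + 24·x + 36·x^2)·Dx^2  (order 2).
h: a_k = 0, -12, -18, 43/2, -33/4, 4379/160, -21963/320, 838883/5376, …
ICs: h(0) = 0, h′(0) = -12.

f: a_k = 3, 9/2, -27/8, 81/16, -1215/128, 5103/256, -45927/1024, 216513/2048, …
g: a_k = 0, -4, 0, 8/3, 0, -8/15, 0, 16/315, …
h₀=f·g: eliminate ⇒ L₀, order ≤ 1·2.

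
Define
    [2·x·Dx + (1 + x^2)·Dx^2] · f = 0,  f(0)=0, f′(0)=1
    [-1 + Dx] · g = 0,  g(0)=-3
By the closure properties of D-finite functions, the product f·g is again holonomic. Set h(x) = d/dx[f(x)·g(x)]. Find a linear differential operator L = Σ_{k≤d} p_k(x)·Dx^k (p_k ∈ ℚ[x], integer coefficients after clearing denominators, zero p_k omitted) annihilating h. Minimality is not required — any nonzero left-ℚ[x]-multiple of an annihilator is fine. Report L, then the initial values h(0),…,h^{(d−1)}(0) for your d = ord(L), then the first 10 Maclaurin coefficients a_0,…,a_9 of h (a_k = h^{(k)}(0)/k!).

f: a_k = 0, 1, 0, -1/3, 0, 1/5, 0, -1/7, 0, 1/9, …
g: a_k = -3, -3, -3/2, -1/2, -1/8, -1/40, -1/240, -1/1680, -1/13440, -1/120960, …
L₀ := L_f ⊗_s L_g (sym. prod.), ord ≤ 2.
Derive L from L₀ (diff closure).
L = (1 + 5·x - 3·x^2 + x^3) + (-6·x + 4·x^2 - 2·x^3)·Dx + (-1 + x - x^2 + x^3)·Dx^2  (order 2).
h: a_k = -3, -6, -3/2, 2, -9/8, -11/4, 93/80, 113/42, -1151/896, -161309/60480, …
ICs: h(0) = -3, h′(0) = -6.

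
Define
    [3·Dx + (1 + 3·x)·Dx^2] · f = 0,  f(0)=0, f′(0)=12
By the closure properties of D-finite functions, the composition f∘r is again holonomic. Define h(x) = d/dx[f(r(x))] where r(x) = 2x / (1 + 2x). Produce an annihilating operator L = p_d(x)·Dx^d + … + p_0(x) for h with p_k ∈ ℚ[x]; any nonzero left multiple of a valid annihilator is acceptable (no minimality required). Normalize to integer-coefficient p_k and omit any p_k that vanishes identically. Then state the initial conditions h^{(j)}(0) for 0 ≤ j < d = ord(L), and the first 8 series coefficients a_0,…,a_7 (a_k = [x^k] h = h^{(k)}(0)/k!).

L = (10 + 32·x) + (1 + 10·x + 16·x^2)·Dx  (order 1).
h: a_k = 24, -240, 2016, -16320, 130944, -1048320, 8388096, -67107840, …
ICs: h(0) = 24.

f: a_k = 0, 12, -18, 36, -81, 972/5, -486, 8748/7, …
L₀ from L_f via x↦r, Dx↦r'^{-1}Dx.
h=h₀': d/dx-closure on L₀ ⇒ L.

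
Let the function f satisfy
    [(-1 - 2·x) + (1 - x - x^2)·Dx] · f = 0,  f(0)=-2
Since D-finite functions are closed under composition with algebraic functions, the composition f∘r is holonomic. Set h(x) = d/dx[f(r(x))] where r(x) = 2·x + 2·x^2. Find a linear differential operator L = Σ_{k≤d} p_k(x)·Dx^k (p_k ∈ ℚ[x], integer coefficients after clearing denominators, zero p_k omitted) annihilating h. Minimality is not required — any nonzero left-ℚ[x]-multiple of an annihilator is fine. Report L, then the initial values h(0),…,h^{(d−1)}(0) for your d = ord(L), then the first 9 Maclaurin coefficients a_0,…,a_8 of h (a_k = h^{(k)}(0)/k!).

f: a_k = -2, -2, -4, -6, -10, -16, -26, -42, -68, …
f∘r: x↦r, Dx↦Dx/r' in L_f ⇒ L₀.
h=h₀': d/dx-closure on L₀ ⇒ L.
L = (10 + 20·x + 60·x^2 + 80·x^3 + 40·x^4) + (-1 + 10·x^2 + 20·x^3 + 20·x^4 + 8·x^5)·Dx  (order 1).
h: a_k = -4, -40, -240, -1280, -6480, -31392, -147840, -682240, -3098880, …
ICs: h(0) = -4.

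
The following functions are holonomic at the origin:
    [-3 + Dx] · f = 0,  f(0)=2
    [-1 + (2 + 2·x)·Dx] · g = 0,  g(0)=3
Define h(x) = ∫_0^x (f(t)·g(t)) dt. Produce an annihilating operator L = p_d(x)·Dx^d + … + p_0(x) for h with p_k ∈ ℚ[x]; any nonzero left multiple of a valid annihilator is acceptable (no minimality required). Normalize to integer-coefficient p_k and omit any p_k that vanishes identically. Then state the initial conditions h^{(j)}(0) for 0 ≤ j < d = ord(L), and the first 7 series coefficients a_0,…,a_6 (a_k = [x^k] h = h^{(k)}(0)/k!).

L = (-7 - 6·x)·Dx + (2 + 2·x)·Dx^2  (order 2).
h: a_k = 0, 6, 21/2, 47/4, 309/32, 2001/320, 4277/1280, …
ICs: h(0) = 0, h′(0) = 6.

f: a_k = 2, 6, 9, 9, 27/4, 81/20, 81/40, …
g: a_k = 3, 3/2, -3/8, 3/16, -15/128, 21/256, -63/1024, …
L₀ := L_f ⊗_s L_g (sym. prod.), ord ≤ 1.
h=∫₀ˣh₀: take L = L₀·Dx.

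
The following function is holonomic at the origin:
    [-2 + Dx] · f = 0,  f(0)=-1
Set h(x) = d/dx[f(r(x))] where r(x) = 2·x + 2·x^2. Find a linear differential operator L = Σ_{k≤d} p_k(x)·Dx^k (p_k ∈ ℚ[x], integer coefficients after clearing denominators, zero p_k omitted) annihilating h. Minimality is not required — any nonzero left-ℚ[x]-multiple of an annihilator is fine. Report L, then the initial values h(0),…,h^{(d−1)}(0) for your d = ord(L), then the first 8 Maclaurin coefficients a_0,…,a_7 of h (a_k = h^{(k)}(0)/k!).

f: a_k = -1, -2, -2, -4/3, -2/3, -4/15, -4/45, -8/315, …
L₀ from L_f via x↦r, Dx↦r'^{-1}Dx.
h₀' ⇒ L via d/dx closure of L₀.
L = (6 + 16·x + 16·x^2) + (-1 - 2·x)·Dx  (order 1).
h: a_k = -4, -24, -80, -608/3, -416, -11072/15, -52096/45, -11520/7, …
ICs: h(0) = -4.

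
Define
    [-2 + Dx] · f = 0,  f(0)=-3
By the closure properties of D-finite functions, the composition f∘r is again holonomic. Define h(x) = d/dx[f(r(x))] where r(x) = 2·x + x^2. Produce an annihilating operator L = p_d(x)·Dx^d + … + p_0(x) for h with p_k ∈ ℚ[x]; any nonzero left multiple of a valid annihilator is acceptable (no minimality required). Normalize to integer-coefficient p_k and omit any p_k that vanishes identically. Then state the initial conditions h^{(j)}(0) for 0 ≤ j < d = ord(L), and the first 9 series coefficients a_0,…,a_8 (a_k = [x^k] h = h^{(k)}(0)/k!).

f: a_k = -3, -6, -6, -4, -2, -4/5, -4/15, -8/105, -2/105, …
Change of var in L_f (x↦r) gives L₀.
h₀' ⇒ L via d/dx closure of L₀.
L = (5 + 8·x + 4·x^2) + (-1 - x)·Dx  (order 1).
h: a_k = -12, -60, -168, -344, -568, -3992/5, -2960/3, -115088/105, -116744/105, …
ICs: h(0) = -12.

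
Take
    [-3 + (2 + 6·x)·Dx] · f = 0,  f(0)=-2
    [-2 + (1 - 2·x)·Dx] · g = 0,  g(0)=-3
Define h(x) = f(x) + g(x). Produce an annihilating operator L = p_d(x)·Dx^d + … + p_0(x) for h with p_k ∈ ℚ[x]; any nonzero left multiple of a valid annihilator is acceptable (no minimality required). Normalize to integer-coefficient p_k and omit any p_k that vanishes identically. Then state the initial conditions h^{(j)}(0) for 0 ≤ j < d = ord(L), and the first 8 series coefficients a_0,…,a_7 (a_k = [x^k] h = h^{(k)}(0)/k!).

L = (66 + 108·x) + (-41 - 156·x - 324·x^2)·Dx + (2 + 38·x + 24·x^2 - 216·x^3)·Dx^2  (order 2).
h: a_k = -5, -9, -39/4, -219/8, -2667/64, -13989/128, -82995/512, -465387/1024, …
ICs: h(0) = -5, h′(0) = -9.

f: a_k = -2, -3, 9/4, -27/8, 405/64, -1701/128, 15309/512, -72171/1024, …
g: a_k = -3, -6, -12, -24, -48, -96, -192, -384, …
f+g: L₀ = lclm(L_f,L_g), ord ≤ 1+1.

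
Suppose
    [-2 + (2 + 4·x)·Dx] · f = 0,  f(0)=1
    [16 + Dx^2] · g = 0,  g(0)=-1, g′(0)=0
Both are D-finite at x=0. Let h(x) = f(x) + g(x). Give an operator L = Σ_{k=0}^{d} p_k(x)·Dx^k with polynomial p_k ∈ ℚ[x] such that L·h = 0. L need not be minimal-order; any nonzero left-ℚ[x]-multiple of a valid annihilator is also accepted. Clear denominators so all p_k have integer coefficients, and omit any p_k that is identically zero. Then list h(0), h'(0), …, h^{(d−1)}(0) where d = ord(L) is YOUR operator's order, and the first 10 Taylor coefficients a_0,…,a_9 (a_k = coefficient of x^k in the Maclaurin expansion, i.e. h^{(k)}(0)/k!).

f: a_k = 1, 1, -1/2, 1/2, -5/8, 7/8, -21/16, 33/16, -429/128, 715/128, …
g: a_k = -1, 0, 8, 0, -32/3, 0, 256/45, 0, -512/315, 0, …
L₀ := lclm(L_f,L_g); ord L₀ ≤ 1+2.
L = (-304 - 1024·x - 1024·x^2) + (240 + 1504·x + 3072·x^2 + 2048·x^3)·Dx + (-19 - 64·x - 64·x^2)·Dx^2 + (15 + 94·x + 192·x^2 + 128·x^3)·Dx^3  (order 3).
h: a_k = 0, 1, 15/2, 1/2, -271/24, 7/8, 3151/720, 33/16, -200671/40320, 715/128, …
ICs: h(0) = 0, h′(0) = 1, h′′(0) = 15.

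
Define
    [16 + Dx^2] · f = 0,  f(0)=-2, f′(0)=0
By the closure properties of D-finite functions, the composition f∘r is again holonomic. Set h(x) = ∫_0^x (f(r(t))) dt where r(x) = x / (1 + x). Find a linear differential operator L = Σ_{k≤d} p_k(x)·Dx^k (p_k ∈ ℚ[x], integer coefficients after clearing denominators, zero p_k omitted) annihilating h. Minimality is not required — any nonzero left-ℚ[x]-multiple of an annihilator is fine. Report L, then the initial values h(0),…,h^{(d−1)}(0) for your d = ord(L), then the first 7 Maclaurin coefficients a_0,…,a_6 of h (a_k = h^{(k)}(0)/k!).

f: a_k = -2, 0, 16, 0, -64/3, 0, 512/45, …
f∘r: x↦r, Dx↦Dx/r' in L_f ⇒ L₀.
∫: right-multiply L₀ by Dx.
L = 16·Dx + (2 + 6·x + 6·x^2 + 2·x^3)·Dx^2 + (1 + 4·x + 6·x^2 + 4·x^3 + x^4)·Dx^3  (order 3).
h: a_k = 0, -2, 0, 16/3, -8, 16/3, 32/9, …
ICs: h(0) = 0, h′(0) = -2, h′′(0) = 0.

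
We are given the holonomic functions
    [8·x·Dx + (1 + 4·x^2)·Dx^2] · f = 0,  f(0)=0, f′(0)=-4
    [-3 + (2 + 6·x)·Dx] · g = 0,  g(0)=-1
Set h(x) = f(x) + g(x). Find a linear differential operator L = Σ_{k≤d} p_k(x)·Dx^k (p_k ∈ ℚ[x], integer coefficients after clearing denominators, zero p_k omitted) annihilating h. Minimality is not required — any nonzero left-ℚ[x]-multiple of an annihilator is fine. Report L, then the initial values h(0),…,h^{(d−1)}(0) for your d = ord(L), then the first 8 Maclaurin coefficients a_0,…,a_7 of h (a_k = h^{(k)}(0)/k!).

f: a_k = 0, -4, 0, 16/3, 0, -64/5, 0, 256/7, …
g: a_k = -1, -3/2, 9/8, -27/16, 405/128, -1701/256, 15309/1024, -72171/2048, …
f+g: L₀ = lclm(L_f,L_g), ord ≤ 2+1.
L = (-48 - 360·x + 576·x^2 + 864·x^3)·Dx + (-59 - 192·x - 120·x^2 + 2304·x^3 + 3024·x^4)·Dx^2 + (-6 + 14·x + 144·x^2 + 272·x^3 + 672·x^4 + 864·x^5)·Dx^3  (order 3).
h: a_k = -1, -11/2, 9/8, 175/48, 405/128, -24889/1280, 15309/1024, 19091/14336, …
ICs: h(0) = -1, h′(0) = -11/2, h′′(0) = 9/4.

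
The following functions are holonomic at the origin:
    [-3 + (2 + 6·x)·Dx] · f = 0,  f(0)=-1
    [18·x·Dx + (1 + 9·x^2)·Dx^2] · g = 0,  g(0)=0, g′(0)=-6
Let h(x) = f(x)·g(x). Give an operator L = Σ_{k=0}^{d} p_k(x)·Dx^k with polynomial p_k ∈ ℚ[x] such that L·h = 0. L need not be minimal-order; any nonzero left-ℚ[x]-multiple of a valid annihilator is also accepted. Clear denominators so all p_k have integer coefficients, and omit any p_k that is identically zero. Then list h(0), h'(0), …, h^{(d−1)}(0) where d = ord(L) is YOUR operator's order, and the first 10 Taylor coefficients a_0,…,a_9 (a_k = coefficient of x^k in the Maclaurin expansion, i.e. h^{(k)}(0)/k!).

L = (27 - 108·x - 81·x^2) + (-12 + 36·x + 324·x^2 + 324·x^3)·Dx + (4 + 24·x + 72·x^2 + 216·x^3 + 324·x^4)·Dx^2  (order 2).
h: a_k = 0, 6, 9, -99/4, -135/8, 31509/320, 99387/640, -13743837/17920, -24422229/35840, 518749839/114688, …
ICs: h(0) = 0, h′(0) = 6.

f: a_k = -1, -3/2, 9/8, -27/16, 405/128, -1701/256, 15309/1024, -72171/2048, 2814669/32768, -14073345/65536, …
g: a_k = 0, -6, 0, 18, 0, -486/5, 0, 4374/7, 0, -4374, …
f·g: L₀ = L_f ⊗_s L_g, ord ≤ 1·2.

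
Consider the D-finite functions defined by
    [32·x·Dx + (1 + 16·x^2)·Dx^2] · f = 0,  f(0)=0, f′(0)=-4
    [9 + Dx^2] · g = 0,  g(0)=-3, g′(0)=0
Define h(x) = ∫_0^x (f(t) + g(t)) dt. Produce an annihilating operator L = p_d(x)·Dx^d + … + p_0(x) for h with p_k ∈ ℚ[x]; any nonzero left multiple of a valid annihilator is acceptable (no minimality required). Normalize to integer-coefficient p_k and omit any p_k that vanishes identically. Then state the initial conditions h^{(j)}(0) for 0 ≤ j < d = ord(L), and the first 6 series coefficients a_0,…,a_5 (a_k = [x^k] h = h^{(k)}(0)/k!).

L = (-52704·x + 967680·x^3 + 663552·x^5)·Dx^2 + (-207 + 13104·x^2 + 283392·x^4 + 331776·x^6)·Dx^3 + (-5856·x + 107520·x^3 + 73728·x^5)·Dx^4 + (-23 + 1456·x^2 + 31488·x^4 + 36864·x^6)·Dx^5  (order 5).
h: a_k = 0, -3, -2, 9/2, 16/3, -81/40, …
ICs: h(0) = 0, h′(0) = -3, h′′(0) = -4, h′′′(0) = 27, h′′′′(0) = 128.

f: a_k = 0, -4, 0, 64/3, 0, -1024/5, …
g: a_k = -3, 0, 27/2, 0, -81/8, 0, …
Sum ⇒ L₀ = lclm(L_f,L_g) in ℚ(x)⟨Dx⟩.
h=∫h₀ ⇒ L = L₀·Dx.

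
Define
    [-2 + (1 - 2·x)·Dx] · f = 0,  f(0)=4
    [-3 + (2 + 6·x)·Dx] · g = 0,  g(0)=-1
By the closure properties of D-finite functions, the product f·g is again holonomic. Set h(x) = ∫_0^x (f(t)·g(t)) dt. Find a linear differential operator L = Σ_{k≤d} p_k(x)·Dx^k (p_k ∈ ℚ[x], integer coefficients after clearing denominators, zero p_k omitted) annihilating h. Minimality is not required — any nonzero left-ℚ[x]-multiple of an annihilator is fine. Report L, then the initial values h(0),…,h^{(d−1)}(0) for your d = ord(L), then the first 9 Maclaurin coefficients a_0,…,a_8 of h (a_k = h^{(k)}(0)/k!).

f: a_k = 4, 8, 16, 32, 64, 128, 256, 512, 1024, …
g: a_k = -1, -3/2, 9/8, -27/16, 405/128, -1701/256, 15309/1024, -72171/2048, 2814669/32768, …
Product ⇒ symmetric product L₀, ord ≤ 1.
h=∫h₀ ⇒ L = L₀·Dx.
L = (7 + 6·x)·Dx + (-2 - 2·x + 12·x^2)·Dx^2  (order 2).
h: a_k = 0, -4, -7, -47/6, -215/16, -607/32, -13841/384, -95419/1792, -453847/4096, …
ICs: h(0) = 0, h′(0) = -4.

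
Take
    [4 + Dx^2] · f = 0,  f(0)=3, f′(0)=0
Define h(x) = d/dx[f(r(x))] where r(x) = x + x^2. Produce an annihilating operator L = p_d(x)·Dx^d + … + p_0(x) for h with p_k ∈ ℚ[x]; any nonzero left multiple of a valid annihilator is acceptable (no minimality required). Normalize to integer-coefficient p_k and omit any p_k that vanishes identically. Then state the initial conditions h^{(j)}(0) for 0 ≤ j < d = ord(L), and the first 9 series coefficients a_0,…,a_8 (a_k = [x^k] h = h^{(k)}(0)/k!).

L = (16 + 32·x + 96·x^2 + 128·x^3 + 64·x^4) + (-6 - 12·x)·Dx + (1 + 4·x + 4·x^2)·Dx^2  (order 2).
h: a_k = 0, -12, -36, -16, 40, 352/5, 224/5, -1664/105, -1632/35, …
ICs: h(0) = 0, h′(0) = -12.

f: a_k = 3, 0, -6, 0, 2, 0, -4/15, 0, 2/105, …
L₀ from L_f via x↦r, Dx↦r'^{-1}Dx.
Differentiate: ansatz ord ≤ ord L₀ ⇒ L.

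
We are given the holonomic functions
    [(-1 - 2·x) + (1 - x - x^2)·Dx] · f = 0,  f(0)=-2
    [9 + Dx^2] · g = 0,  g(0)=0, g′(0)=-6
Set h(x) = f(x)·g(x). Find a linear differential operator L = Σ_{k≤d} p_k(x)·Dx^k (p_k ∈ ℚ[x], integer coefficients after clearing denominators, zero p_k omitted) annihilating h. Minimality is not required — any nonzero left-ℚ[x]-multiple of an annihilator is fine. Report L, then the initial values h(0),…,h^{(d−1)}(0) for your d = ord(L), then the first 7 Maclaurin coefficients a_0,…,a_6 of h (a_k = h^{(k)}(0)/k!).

f: a_k = -2, -2, -4, -6, -10, -16, -26, …
g: a_k = 0, -6, 0, 9, 0, -81/20, 0, …
L₀ := L_f ⊗_s L_g (sym. prod.), ord ≤ 2.
L = (-7 + 9·x + 9·x^2) + (2 + 4·x)·Dx + (-1 + x + x^2)·Dx^2  (order 2).
h: a_k = 0, 12, 12, 6, 18, 321/10, 501/10, …
ICs: h(0) = 0, h′(0) = 12.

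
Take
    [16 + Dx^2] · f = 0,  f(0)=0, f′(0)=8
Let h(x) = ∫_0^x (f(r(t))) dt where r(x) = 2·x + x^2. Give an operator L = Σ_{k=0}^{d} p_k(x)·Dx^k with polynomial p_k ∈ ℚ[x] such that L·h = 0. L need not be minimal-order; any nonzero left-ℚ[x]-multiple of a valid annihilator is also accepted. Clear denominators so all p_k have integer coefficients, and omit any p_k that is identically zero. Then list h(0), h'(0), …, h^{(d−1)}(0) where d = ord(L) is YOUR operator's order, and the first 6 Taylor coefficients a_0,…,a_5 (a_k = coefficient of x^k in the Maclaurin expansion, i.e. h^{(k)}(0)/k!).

f: a_k = 0, 8, 0, -64/3, 0, 256/15, …
Change of var in L_f (x↦r) gives L₀.
h=∫h₀ ⇒ L = L₀·Dx.
L = (64 + 192·x + 192·x^2 + 64·x^3)·Dx - Dx^2 + (1 + x)·Dx^3  (order 3).
h: a_k = 0, 0, 8, 8/3, -128/3, -256/5, …
ICs: h(0) = 0, h′(0) = 0, h′′(0) = 16.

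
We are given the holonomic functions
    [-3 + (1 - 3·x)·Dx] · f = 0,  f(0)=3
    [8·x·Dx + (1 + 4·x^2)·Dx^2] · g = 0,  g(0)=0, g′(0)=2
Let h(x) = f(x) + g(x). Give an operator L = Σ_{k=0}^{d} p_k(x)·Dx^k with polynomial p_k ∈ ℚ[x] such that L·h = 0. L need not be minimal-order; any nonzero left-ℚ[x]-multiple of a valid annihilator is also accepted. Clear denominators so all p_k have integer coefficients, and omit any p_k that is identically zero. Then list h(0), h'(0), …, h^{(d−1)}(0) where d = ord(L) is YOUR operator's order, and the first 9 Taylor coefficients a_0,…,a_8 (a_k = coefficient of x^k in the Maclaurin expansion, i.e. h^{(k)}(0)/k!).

L = (-24 + 288·x + 288·x^2)·Dx + (31 - 24·x + 204·x^2 + 288·x^3)·Dx^2 + (-3 + 5·x + 20·x^3 + 48·x^4)·Dx^3  (order 3).
h: a_k = 3, 11, 27, 235/3, 243, 3677/5, 2187, 45799/7, 19683, …
ICs: h(0) = 3, h′(0) = 11, h′′(0) = 54.

f: a_k = 3, 9, 27, 81, 243, 729, 2187, 6561, 19683, …
g: a_k = 0, 2, 0, -8/3, 0, 32/5, 0, -128/7, 0, …
f+g: L₀ = lclm(L_f,L_g), ord ≤ 1+2.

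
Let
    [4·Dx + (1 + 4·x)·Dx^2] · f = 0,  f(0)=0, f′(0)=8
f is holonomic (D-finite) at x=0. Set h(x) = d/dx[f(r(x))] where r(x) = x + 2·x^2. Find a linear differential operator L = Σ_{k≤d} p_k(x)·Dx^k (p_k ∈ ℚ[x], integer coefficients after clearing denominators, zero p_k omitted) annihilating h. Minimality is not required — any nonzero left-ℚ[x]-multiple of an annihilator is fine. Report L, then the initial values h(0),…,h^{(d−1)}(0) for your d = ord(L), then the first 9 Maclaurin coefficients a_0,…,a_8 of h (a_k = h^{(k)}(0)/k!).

f: a_k = 0, 8, -16, 128/3, -128, 2048/5, -4096/3, 32768/7, -16384, …
L₀ from L_f via x↦r, Dx↦r'^{-1}Dx.
Derive L from L₀ (diff closure).
L = (16·x + 32·x^2) + (1 + 8·x + 24·x^2 + 32·x^3)·Dx  (order 1).
h: a_k = 8, 0, -64, 256, -512, 0, 4096, -16384, 32768, …
ICs: h(0) = 8.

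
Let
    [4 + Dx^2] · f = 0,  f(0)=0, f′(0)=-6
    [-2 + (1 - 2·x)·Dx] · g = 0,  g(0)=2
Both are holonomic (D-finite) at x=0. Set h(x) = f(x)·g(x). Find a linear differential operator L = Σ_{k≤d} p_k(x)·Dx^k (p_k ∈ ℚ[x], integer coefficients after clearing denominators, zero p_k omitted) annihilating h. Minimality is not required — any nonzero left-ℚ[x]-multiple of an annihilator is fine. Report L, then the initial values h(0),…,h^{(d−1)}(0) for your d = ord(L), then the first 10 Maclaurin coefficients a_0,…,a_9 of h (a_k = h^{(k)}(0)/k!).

L = (-4 + 8·x) + 4·Dx + (-1 + 2·x)·Dx^2  (order 2).
h: a_k = 0, -12, -24, -40, -80, -808/5, -1616/5, -67856/105, -135712/105, -2442824/945, …
ICs: h(0) = 0, h′(0) = -12.

f: a_k = 0, -6, 0, 4, 0, -4/5, 0, 8/105, 0, -4/945, …
g: a_k = 2, 4, 8, 16, 32, 64, 128, 256, 512, 1024, …
L₀ := L_f ⊗_s L_g (sym. prod.), ord ≤ 2.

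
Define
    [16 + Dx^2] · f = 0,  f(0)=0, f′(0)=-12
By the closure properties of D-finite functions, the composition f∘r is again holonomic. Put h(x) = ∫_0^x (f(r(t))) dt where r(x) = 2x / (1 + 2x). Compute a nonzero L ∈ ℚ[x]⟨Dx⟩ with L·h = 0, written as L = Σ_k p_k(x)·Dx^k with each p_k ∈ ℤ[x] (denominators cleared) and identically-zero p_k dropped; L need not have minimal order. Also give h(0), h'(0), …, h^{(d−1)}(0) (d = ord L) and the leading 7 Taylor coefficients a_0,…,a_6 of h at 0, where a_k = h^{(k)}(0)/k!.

f: a_k = 0, -12, 0, 32, 0, -128/5, 0, …
h₀=f(r): pull back L_f along r ⇒ L₀.
Integrate: L := L₀·Dx.
L = 64·Dx + (4 + 24·x + 48·x^2 + 32·x^3)·Dx^2 + (1 + 8·x + 24·x^2 + 32·x^3 + 16·x^4)·Dx^3  (order 3).
h: a_k = 0, 0, -12, 16, 40, -1344/5, 12352/15, …
ICs: h(0) = 0, h′(0) = 0, h′′(0) = -24.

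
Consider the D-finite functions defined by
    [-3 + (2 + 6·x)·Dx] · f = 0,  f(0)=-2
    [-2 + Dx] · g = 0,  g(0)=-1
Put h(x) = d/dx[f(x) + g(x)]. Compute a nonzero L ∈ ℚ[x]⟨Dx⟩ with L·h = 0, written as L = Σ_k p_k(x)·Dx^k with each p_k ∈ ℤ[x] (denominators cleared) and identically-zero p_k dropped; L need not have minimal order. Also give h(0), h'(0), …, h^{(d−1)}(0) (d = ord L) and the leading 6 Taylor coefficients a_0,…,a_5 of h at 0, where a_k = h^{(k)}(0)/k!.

f: a_k = -2, -3, 9/4, -27/8, 405/64, -1701/128, …
g: a_k = -1, -2, -2, -4/3, -2/3, -4/15, …
f+g: L₀ = lclm(L_f,L_g), ord ≤ 1+1.
Differentiate: ansatz ord ≤ ord L₀ ⇒ L.
L = (-78 - 72·x) + (11 - 96·x - 144·x^2)·Dx + (14 + 66·x + 72·x^2)·Dx^2  (order 2).
h: a_k = -5, 1/2, -113/8, 1087/48, -26027/384, 686857/3840, …
ICs: h(0) = -5, h′(0) = 1/2.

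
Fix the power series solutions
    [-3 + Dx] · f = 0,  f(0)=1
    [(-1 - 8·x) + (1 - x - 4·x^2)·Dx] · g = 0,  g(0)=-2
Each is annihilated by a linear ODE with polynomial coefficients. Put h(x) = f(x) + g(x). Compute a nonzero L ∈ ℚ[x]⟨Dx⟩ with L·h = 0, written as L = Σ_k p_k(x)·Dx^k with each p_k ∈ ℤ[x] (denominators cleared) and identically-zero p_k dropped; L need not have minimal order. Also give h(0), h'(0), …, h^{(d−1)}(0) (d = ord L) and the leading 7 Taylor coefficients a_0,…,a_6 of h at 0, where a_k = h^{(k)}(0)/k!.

L = (21 + 9·x + 396·x^2 + 288·x^3) + (-1 - 42·x - 159·x^2 + 72·x^3 + 144·x^4)·Dx + (-2 + 13·x + 9·x^2 - 56·x^3 - 48·x^4)·Dx^2  (order 2).
h: a_k = -1, 1, -11/2, -27/2, -437/8, -5119/40, -28879/80, …
ICs: h(0) = -1, h′(0) = 1.

f: a_k = 1, 3, 9/2, 9/2, 27/8, 81/40, 81/80, …
g: a_k = -2, -2, -10, -18, -58, -130, -362, …
L₀ := lclm(L_f,L_g); ord L₀ ≤ 1+1.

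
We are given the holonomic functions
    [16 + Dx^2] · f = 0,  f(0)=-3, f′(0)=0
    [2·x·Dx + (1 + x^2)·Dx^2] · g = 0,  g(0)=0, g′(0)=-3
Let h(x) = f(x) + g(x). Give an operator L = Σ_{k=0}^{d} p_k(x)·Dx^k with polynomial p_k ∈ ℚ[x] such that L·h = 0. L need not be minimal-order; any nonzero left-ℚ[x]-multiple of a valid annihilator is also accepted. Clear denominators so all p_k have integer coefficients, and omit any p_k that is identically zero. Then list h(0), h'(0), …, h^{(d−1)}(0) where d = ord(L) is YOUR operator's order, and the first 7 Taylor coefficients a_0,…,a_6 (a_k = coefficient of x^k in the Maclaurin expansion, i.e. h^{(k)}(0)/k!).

f: a_k = -3, 0, 24, 0, -32, 0, 256/15, …
g: a_k = 0, -3, 0, 1, 0, -3/5, 0, …
Weyl lclm of L_f,L_g ⇒ L₀ (ord ≤ 4).
L = (64·x + 704·x^3 + 256·x^5)·Dx + (112 + 416·x^2 + 432·x^4 + 128·x^6)·Dx^2 + (4·x + 44·x^3 + 16·x^5)·Dx^3 + (7 + 26·x^2 + 27·x^4 + 8·x^6)·Dx^4  (order 4).
h: a_k = -3, -3, 24, 1, -32, -3/5, 256/15, …
ICs: h(0) = -3, h′(0) = -3, h′′(0) = 48, h′′′(0) = 6.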